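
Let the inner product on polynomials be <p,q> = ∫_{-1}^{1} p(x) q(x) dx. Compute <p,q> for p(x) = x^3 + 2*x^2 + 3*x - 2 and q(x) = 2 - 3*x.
<p,q> = -188/15

Expand the product: p(x)·q(x) = -3*x^4 - 4*x^3 - 5*x^2 + 12*x - 4.
∫_{-1}^{1} of each monomial x^k gives [2/(k+1) if k even, 0 if k odd]. Integrating term-by-term (or equivalently evaluating the antiderivative F(x) = -3*x^5/5 - x^4 - 5*x^3/3 + 6*x^2 - 4*x at the endpoints):
  F(1) − F(−1) = -19/15 − (169/15) = -188/15.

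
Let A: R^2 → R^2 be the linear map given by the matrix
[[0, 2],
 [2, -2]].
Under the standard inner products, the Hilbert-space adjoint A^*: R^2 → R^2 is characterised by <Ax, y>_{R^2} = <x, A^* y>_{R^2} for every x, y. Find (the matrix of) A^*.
A^* = A^T =
[[0, 2],
 [2, -2]]

For real matrices with standard dot products, the defining identity <Ax, y> = <x, A^* y> gives (Ax)^T y = x^T (A^*) y, i.e. x^T A^T y = x^T (A^*) y. Since this holds for all x, y, we must have A^* = A^T. Therefore
A^* =
[[0, 2],
 [2, -2]].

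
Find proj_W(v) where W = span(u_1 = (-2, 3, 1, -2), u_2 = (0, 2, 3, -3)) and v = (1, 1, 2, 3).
proj_W(v) = (34/57, -11/19, 10/57, 7/57)

Set up U = [u_1 | ... | u_2] ∈ R^(4×2). The projector onto W = col(U) is P = U (U^T U)^(-1) U^T.
Compute U^T U =
  [18, 15]
  [15, 22],
and U^T v = (-3, -1).
Solve U^T U · c = U^T v for the coefficients: c = (-17/57, 3/19). The projection is proj_W(v) = U c.
Check: (v - proj_W(v)) · u_1 = 0  (should be 0).
Check: (v - proj_W(v)) · u_2 = 0  (should be 0).
Result: proj_W(v) = (34/57, -11/19, 10/57, 7/57).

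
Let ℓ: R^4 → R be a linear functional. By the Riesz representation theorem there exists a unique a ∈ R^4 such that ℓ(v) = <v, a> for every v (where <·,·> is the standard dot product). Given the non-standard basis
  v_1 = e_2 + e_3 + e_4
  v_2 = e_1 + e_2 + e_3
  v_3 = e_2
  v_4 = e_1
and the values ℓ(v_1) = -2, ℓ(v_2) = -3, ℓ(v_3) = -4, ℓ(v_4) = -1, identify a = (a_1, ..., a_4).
a = (-1, -4, 2, 0)

Write a = (a_1, ..., a_4) in the standard basis. For each basis vector v_i, ℓ(v_i) = <v_i, a> is a linear equation in the a_j's. Collect the n equations into a matrix system V a = ℓ, where row i of V is v_i (expressed in the standard basis). Since V is invertible (lower-triangular with 1s on the diagonal, up to permutation), solve by back-substitution:
  V =
[[0, 1, 1, 1],
 [1, 1, 1, 0],
 [0, 1, 0, 0],
 [1, 0, 0, 0]]
  V a = (-2, -3, -4, -1)
Solving gives a = (-1, -4, 2, 0).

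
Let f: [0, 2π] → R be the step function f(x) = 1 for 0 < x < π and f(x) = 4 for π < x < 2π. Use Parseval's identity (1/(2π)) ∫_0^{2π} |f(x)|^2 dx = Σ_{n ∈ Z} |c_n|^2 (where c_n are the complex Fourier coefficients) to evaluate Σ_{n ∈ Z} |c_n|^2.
Σ |c_n|^2 = 17/2

Parseval equates the L^2 energy of f (normalised by 1/(2π)) with the ℓ^2 sum of its Fourier coefficients: (1/(2π)) ∫_0^{2π} |f|^2 = Σ |c_n|^2.
Compute the left side: (1/(2π)) [∫_0^π 1^2 dx + ∫_π^{2π} 4^2 dx] = (1/(2π)) · (1π + 16π) = (1 + 16)/2 = 17/2.
So Σ_{n ∈ Z} |c_n|^2 = 17/2.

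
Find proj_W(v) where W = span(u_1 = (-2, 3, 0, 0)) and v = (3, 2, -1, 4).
proj_W(v) = (0, 0, 0, 0)

Set up U = [u_1 | ... | u_1] ∈ R^(4×1). The projector onto W = col(U) is P = U (U^T U)^(-1) U^T.
Compute U^T U =
  [13],
and U^T v = (0).
Solve U^T U · c = U^T v for the coefficients: c = (0). The projection is proj_W(v) = U c.
Check: (v - proj_W(v)) · u_1 = 0  (should be 0).
Result: proj_W(v) = (0, 0, 0, 0).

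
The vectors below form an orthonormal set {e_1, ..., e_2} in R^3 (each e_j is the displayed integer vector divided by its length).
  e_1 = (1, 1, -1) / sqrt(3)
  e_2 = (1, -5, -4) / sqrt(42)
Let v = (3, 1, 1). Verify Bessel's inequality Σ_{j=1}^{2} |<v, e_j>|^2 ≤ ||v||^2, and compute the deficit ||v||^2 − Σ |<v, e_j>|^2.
Σ |<v, e_j>|^2 = 27/7; ||v||^2 = 11; deficit = 50/7

Write each e_j = u_j / sqrt(<u_j, u_j>) where u_j is the displayed integer vector. Then <v, e_j> = <v, u_j> / sqrt(<u_j, u_j>), so |<v, e_j>|^2 = <v, u_j>^2 / <u_j, u_j>.
Coefficients: <v, e_1> = 3/sqrt(3), <v, e_2> = -6/sqrt(42).
Square and sum: Σ |<v, e_j>|^2 = 27/7.
Compute ||v||^2 = v·v = 11.
Deficit = 11 − 27/7 = 50/7 ≥ 0, confirming Bessel's inequality. (The deficit equals ||v − Σ <v,e_j> e_j||^2, the squared distance from v to span{e_j}.)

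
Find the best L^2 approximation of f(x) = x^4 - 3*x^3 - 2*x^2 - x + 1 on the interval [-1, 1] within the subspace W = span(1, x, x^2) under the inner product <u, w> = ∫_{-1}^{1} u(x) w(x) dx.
g(x) = -8*x^2/7 - 14*x/5 + 32/35

The best approximation g ∈ W is the orthogonal projection of f onto W. Writing g = a_0 + a_1 x + a_2 x^2, the coefficients solve the normal equations G · a = b where
  G_{ij} = <φ_i, φ_j> and b_i = <f, φ_i>, with φ_0 = 1, φ_1 = x, φ_2 = x^2.
G =
  [2, 0, 2/3]
  [0, 2/3, 0]
  [2/3, 0, 2/5],
b = (16/15, -28/15, 16/105).
Solving gives a_0 = 32/35, a_1 = -14/5, a_2 = -8/7, so
  g(x) = -8*x^2/7 - 14*x/5 + 32/35.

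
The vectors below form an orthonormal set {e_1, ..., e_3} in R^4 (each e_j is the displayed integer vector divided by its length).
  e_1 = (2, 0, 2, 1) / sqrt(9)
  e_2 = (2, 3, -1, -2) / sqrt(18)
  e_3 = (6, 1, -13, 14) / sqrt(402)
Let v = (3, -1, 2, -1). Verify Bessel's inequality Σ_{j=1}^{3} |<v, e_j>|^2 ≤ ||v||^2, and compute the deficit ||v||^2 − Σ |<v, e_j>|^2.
Σ |<v, e_j>|^2 = 2174/201; ||v||^2 = 15; deficit = 841/201

Write each e_j = u_j / sqrt(<u_j, u_j>) where u_j is the displayed integer vector. Then <v, e_j> = <v, u_j> / sqrt(<u_j, u_j>), so |<v, e_j>|^2 = <v, u_j>^2 / <u_j, u_j>.
Coefficients: <v, e_1> = 9/sqrt(9), <v, e_2> = 3/sqrt(18), <v, e_3> = -23/sqrt(402).
Square and sum: Σ |<v, e_j>|^2 = 2174/201.
Compute ||v||^2 = v·v = 15.
Deficit = 15 − 2174/201 = 841/201 ≥ 0, confirming Bessel's inequality. (The deficit equals ||v − Σ <v,e_j> e_j||^2, the squared distance from v to span{e_j}.)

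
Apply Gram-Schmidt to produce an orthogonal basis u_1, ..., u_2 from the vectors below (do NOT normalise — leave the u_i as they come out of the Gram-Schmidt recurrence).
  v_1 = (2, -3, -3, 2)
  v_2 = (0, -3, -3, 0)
Orthogonal basis:
  u_1 = (2, -3, -3, 2)
  u_2 = (-18/13, -12/13, -12/13, -18/13)

Apply the Gram-Schmidt recurrence
  u_1 = v_1
  u_i = v_i − Σ_{j<i} ((v_i · u_j) / (u_j · u_j)) · u_j.

Step by step this gives:
  u_1 = (2, -3, -3, 2)
  u_2 = (-18/13, -12/13, -12/13, -18/13)

Orthogonality check:
  u_2 · u_1 = 0 (should be 0)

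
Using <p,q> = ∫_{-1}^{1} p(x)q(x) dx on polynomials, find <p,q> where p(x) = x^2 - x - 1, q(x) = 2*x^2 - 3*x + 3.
<p,q> = -38/15

Expand the product: p(x)·q(x) = 2*x^4 - 5*x^3 + 4*x^2 - 3.
∫_{-1}^{1} of each monomial x^k gives [2/(k+1) if k even, 0 if k odd]. Integrating term-by-term (or equivalently evaluating the antiderivative F(x) = 2*x^5/5 - 5*x^4/4 + 4*x^3/3 - 3*x at the endpoints):
  F(1) − F(−1) = -151/60 − (1/60) = -38/15.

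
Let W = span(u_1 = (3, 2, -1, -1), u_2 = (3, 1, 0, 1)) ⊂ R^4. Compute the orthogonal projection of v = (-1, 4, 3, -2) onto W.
proj_W(v) = (-3/65, 53/65, -54/65, -109/65)

Set up U = [u_1 | ... | u_2] ∈ R^(4×2). The projector onto W = col(U) is P = U (U^T U)^(-1) U^T.
Compute U^T U =
  [15, 10]
  [10, 11],
and U^T v = (4, -1).
Solve U^T U · c = U^T v for the coefficients: c = (54/65, -11/13). The projection is proj_W(v) = U c.
Check: (v - proj_W(v)) · u_1 = 0  (should be 0).
Check: (v - proj_W(v)) · u_2 = 0  (should be 0).
Result: proj_W(v) = (-3/65, 53/65, -54/65, -109/65).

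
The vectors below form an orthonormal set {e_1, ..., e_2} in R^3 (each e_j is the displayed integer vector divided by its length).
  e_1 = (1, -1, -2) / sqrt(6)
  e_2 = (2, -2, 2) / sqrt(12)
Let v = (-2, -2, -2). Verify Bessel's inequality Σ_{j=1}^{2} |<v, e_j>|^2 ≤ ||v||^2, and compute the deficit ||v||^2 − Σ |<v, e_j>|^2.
Σ |<v, e_j>|^2 = 4; ||v||^2 = 12; deficit = 8

Write each e_j = u_j / sqrt(<u_j, u_j>) where u_j is the displayed integer vector. Then <v, e_j> = <v, u_j> / sqrt(<u_j, u_j>), so |<v, e_j>|^2 = <v, u_j>^2 / <u_j, u_j>.
Coefficients: <v, e_1> = 4/sqrt(6), <v, e_2> = -4/sqrt(12).
Square and sum: Σ |<v, e_j>|^2 = 4.
Compute ||v||^2 = v·v = 12.
Deficit = 12 − 4 = 8 ≥ 0, confirming Bessel's inequality. (The deficit equals ||v − Σ <v,e_j> e_j||^2, the squared distance from v to span{e_j}.)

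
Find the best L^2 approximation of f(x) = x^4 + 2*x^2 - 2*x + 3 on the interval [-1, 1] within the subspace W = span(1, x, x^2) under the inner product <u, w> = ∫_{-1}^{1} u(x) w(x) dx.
g(x) = 20*x^2/7 - 2*x + 102/35

The best approximation g ∈ W is the orthogonal projection of f onto W. Writing g = a_0 + a_1 x + a_2 x^2, the coefficients solve the normal equations G · a = b where
  G_{ij} = <φ_i, φ_j> and b_i = <f, φ_i>, with φ_0 = 1, φ_1 = x, φ_2 = x^2.
G =
  [2, 0, 2/3]
  [0, 2/3, 0]
  [2/3, 0, 2/5],
b = (116/15, -4/3, 108/35).
Solving gives a_0 = 102/35, a_1 = -2, a_2 = 20/7, so
  g(x) = 20*x^2/7 - 2*x + 102/35.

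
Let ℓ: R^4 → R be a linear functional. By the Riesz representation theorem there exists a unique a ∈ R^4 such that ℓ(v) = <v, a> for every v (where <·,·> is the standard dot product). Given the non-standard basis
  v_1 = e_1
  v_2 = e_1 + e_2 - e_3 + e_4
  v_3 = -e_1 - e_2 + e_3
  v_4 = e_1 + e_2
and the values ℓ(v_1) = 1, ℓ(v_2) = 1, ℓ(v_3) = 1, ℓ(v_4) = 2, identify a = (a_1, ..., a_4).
a = (1, 1, 3, 2)

Write a = (a_1, ..., a_4) in the standard basis. For each basis vector v_i, ℓ(v_i) = <v_i, a> is a linear equation in the a_j's. Collect the n equations into a matrix system V a = ℓ, where row i of V is v_i (expressed in the standard basis). Since V is invertible (lower-triangular with 1s on the diagonal, up to permutation), solve by back-substitution:
  V =
[[1, 0, 0, 0],
 [1, 1, -1, 1],
 [-1, -1, 1, 0],
 [1, 1, 0, 0]]
  V a = (1, 1, 1, 2)
Solving gives a = (1, 1, 3, 2).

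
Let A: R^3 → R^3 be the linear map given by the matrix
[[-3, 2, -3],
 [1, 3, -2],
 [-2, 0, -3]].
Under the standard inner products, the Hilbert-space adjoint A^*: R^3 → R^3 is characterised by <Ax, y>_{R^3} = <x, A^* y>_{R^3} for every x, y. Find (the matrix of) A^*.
A^* = A^T =
[[-3, 1, -2],
 [2, 3, 0],
 [-3, -2, -3]]

For real matrices with standard dot products, the defining identity <Ax, y> = <x, A^* y> gives (Ax)^T y = x^T (A^*) y, i.e. x^T A^T y = x^T (A^*) y. Since this holds for all x, y, we must have A^* = A^T. Therefore
A^* =
[[-3, 1, -2],
 [2, 3, 0],
 [-3, -2, -3]].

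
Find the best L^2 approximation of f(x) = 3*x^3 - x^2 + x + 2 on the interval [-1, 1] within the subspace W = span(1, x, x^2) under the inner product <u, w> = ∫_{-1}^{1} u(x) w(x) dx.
g(x) = -x^2 + 14*x/5 + 2

The best approximation g ∈ W is the orthogonal projection of f onto W. Writing g = a_0 + a_1 x + a_2 x^2, the coefficients solve the normal equations G · a = b where
  G_{ij} = <φ_i, φ_j> and b_i = <f, φ_i>, with φ_0 = 1, φ_1 = x, φ_2 = x^2.
G =
  [2, 0, 2/3]
  [0, 2/3, 0]
  [2/3, 0, 2/5],
b = (10/3, 28/15, 14/15).
Solving gives a_0 = 2, a_1 = 14/5, a_2 = -1, so
  g(x) = -x^2 + 14*x/5 + 2.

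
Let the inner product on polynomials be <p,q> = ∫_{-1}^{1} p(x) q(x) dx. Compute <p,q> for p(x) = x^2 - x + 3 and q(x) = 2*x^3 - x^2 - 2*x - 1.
<p,q> = -128/15

Expand the product: p(x)·q(x) = 2*x^5 - 3*x^4 + 5*x^3 - 2*x^2 - 5*x - 3.
∫_{-1}^{1} of each monomial x^k gives [2/(k+1) if k even, 0 if k odd]. Integrating term-by-term (or equivalently evaluating the antiderivative F(x) = x^6/3 - 3*x^5/5 + 5*x^4/4 - 2*x^3/3 - 5*x^2/2 - 3*x at the endpoints):
  F(1) − F(−1) = -311/60 − (67/20) = -128/15.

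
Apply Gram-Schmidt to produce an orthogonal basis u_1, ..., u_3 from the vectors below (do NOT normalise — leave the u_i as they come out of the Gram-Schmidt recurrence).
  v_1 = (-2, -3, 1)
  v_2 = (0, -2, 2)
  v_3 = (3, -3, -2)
Orthogonal basis:
  u_1 = (-2, -3, 1)
  u_2 = (8/7, -2/7, 10/7)
  u_3 = (8/3, -8/3, -8/3)

Apply the Gram-Schmidt recurrence
  u_1 = v_1
  u_i = v_i − Σ_{j<i} ((v_i · u_j) / (u_j · u_j)) · u_j.

Step by step this gives:
  u_1 = (-2, -3, 1)
  u_2 = (8/7, -2/7, 10/7)
  u_3 = (8/3, -8/3, -8/3)

Orthogonality check:
  u_2 · u_1 = 0 (should be 0)
  u_3 · u_1 = 0 (should be 0)
  u_3 · u_2 = 0 (should be 0)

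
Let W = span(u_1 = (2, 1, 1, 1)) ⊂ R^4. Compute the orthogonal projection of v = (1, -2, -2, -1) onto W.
proj_W(v) = (-6/7, -3/7, -3/7, -3/7)

Set up U = [u_1 | ... | u_1] ∈ R^(4×1). The projector onto W = col(U) is P = U (U^T U)^(-1) U^T.
Compute U^T U =
  [7],
and U^T v = (-3).
Solve U^T U · c = U^T v for the coefficients: c = (-3/7). The projection is proj_W(v) = U c.
Check: (v - proj_W(v)) · u_1 = 0  (should be 0).
Result: proj_W(v) = (-6/7, -3/7, -3/7, -3/7).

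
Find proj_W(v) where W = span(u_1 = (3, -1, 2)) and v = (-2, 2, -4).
proj_W(v) = (-24/7, 8/7, -16/7)

Set up U = [u_1 | ... | u_1] ∈ R^(3×1). The projector onto W = col(U) is P = U (U^T U)^(-1) U^T.
Compute U^T U =
  [14],
and U^T v = (-16).
Solve U^T U · c = U^T v for the coefficients: c = (-8/7). The projection is proj_W(v) = U c.
Check: (v - proj_W(v)) · u_1 = 0  (should be 0).
Result: proj_W(v) = (-24/7, 8/7, -16/7).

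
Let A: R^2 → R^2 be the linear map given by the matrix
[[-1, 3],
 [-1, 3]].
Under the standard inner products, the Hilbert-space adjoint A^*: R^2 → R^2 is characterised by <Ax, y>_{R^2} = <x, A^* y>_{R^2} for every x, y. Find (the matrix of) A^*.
A^* = A^T =
[[-1, -1],
 [3, 3]]

For real matrices with standard dot products, the defining identity <Ax, y> = <x, A^* y> gives (Ax)^T y = x^T (A^*) y, i.e. x^T A^T y = x^T (A^*) y. Since this holds for all x, y, we must have A^* = A^T. Therefore
A^* =
[[-1, -1],
 [3, 3]].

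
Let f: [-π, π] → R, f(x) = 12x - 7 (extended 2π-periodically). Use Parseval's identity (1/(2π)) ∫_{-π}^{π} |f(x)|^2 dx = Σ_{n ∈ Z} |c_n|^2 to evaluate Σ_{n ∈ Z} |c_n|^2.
Σ |c_n|^2 = 48π^2 + 49

Expand and integrate term by term over [-π, π]:
  ∫ (12x)^2 dx = 144·(2π^3/3); ∫ 2·12·(-7)·x dx = 0 (odd integrand); ∫ (-7)^2 dx = 49·2π.
So (1/(2π)) ∫_{-π}^{π} (12x - 7)^2 dx = 144π^2/3 + 49 = 48π^2 + 49.
Parseval ⇒ Σ |c_n|^2 = 48π^2 + 49.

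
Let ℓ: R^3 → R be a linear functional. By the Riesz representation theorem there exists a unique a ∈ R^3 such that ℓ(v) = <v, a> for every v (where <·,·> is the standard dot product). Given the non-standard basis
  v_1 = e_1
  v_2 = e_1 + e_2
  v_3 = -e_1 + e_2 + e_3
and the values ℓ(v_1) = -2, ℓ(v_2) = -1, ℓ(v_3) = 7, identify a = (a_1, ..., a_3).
a = (-2, 1, 4)

Write a = (a_1, ..., a_3) in the standard basis. For each basis vector v_i, ℓ(v_i) = <v_i, a> is a linear equation in the a_j's. Collect the n equations into a matrix system V a = ℓ, where row i of V is v_i (expressed in the standard basis). Since V is invertible (lower-triangular with 1s on the diagonal, up to permutation), solve by back-substitution:
  V =
[[1, 0, 0],
 [1, 1, 0],
 [-1, 1, 1]]
  V a = (-2, -1, 7)
Solving gives a = (-2, 1, 4).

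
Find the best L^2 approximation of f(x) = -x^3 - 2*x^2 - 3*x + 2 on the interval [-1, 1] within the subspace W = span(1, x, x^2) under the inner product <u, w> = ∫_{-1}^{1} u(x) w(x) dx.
g(x) = -2*x^2 - 18*x/5 + 2

The best approximation g ∈ W is the orthogonal projection of f onto W. Writing g = a_0 + a_1 x + a_2 x^2, the coefficients solve the normal equations G · a = b where
  G_{ij} = <φ_i, φ_j> and b_i = <f, φ_i>, with φ_0 = 1, φ_1 = x, φ_2 = x^2.
G =
  [2, 0, 2/3]
  [0, 2/3, 0]
  [2/3, 0, 2/5],
b = (8/3, -12/5, 8/15).
Solving gives a_0 = 2, a_1 = -18/5, a_2 = -2, so
  g(x) = -2*x^2 - 18*x/5 + 2.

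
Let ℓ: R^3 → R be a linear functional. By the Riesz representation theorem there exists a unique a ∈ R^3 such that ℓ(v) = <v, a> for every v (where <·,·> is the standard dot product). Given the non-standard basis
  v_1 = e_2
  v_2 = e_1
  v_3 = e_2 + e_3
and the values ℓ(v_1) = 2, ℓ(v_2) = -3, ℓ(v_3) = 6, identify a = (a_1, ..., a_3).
a = (-3, 2, 4)

Write a = (a_1, ..., a_3) in the standard basis. For each basis vector v_i, ℓ(v_i) = <v_i, a> is a linear equation in the a_j's. Collect the n equations into a matrix system V a = ℓ, where row i of V is v_i (expressed in the standard basis). Since V is invertible (lower-triangular with 1s on the diagonal, up to permutation), solve by back-substitution:
  V =
[[0, 1, 0],
 [1, 0, 0],
 [0, 1, 1]]
  V a = (2, -3, 6)
Solving gives a = (-3, 2, 4).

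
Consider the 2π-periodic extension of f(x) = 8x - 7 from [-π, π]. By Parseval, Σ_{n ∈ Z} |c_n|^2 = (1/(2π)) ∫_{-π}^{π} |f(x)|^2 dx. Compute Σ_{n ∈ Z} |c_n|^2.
Σ |c_n|^2 = 64π^2/3 + 49

Expand and integrate term by term over [-π, π]:
  ∫ (8x)^2 dx = 64·(2π^3/3); ∫ 2·8·(-7)·x dx = 0 (odd integrand); ∫ (-7)^2 dx = 49·2π.
So (1/(2π)) ∫_{-π}^{π} (8x - 7)^2 dx = 64π^2/3 + 49 = 64π^2/3 + 49.
Parseval ⇒ Σ |c_n|^2 = 64π^2/3 + 49.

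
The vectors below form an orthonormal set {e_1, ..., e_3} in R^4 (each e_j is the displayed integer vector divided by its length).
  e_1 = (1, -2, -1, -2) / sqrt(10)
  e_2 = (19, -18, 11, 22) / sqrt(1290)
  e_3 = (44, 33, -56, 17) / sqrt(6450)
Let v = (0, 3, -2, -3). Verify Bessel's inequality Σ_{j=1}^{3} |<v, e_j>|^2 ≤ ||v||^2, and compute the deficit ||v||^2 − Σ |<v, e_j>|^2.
Σ |<v, e_j>|^2 = 20; ||v||^2 = 22; deficit = 2

Write each e_j = u_j / sqrt(<u_j, u_j>) where u_j is the displayed integer vector. Then <v, e_j> = <v, u_j> / sqrt(<u_j, u_j>), so |<v, e_j>|^2 = <v, u_j>^2 / <u_j, u_j>.
Coefficients: <v, e_1> = 2/sqrt(10), <v, e_2> = -142/sqrt(1290), <v, e_3> = 160/sqrt(6450).
Square and sum: Σ |<v, e_j>|^2 = 20.
Compute ||v||^2 = v·v = 22.
Deficit = 22 − 20 = 2 ≥ 0, confirming Bessel's inequality. (The deficit equals ||v − Σ <v,e_j> e_j||^2, the squared distance from v to span{e_j}.)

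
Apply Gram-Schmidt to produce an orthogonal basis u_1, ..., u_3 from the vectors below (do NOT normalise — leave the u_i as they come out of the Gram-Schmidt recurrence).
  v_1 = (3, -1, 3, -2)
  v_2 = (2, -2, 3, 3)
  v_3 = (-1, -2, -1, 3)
Orthogonal basis:
  u_1 = (3, -1, 3, -2)
  u_2 = (13/23, -35/23, 36/23, 91/23)
  u_3 = (-7/159, -238/159, -35/53, -49/159)

Apply the Gram-Schmidt recurrence
  u_1 = v_1
  u_i = v_i − Σ_{j<i} ((v_i · u_j) / (u_j · u_j)) · u_j.

Step by step this gives:
  u_1 = (3, -1, 3, -2)
  u_2 = (13/23, -35/23, 36/23, 91/23)
  u_3 = (-7/159, -238/159, -35/53, -49/159)

Orthogonality check:
  u_2 · u_1 = 0 (should be 0)
  u_3 · u_1 = 0 (should be 0)
  u_3 · u_2 = 0 (should be 0)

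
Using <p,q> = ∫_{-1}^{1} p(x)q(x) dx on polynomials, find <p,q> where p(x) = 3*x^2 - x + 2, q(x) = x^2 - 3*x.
<p,q> = 68/15

Expand the product: p(x)·q(x) = 3*x^4 - 10*x^3 + 5*x^2 - 6*x.
∫_{-1}^{1} of each monomial x^k gives [2/(k+1) if k even, 0 if k odd]. Integrating term-by-term (or equivalently evaluating the antiderivative F(x) = 3*x^5/5 - 5*x^4/2 + 5*x^3/3 - 3*x^2 at the endpoints):
  F(1) − F(−1) = -97/30 − (-233/30) = 68/15.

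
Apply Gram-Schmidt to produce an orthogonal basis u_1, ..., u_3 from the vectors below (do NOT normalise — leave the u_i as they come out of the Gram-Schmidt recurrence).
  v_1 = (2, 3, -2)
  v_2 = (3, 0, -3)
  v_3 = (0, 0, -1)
Orthogonal basis:
  u_1 = (2, 3, -2)
  u_2 = (27/17, -36/17, -27/17)
  u_3 = (-1/2, 0, -1/2)

Apply the Gram-Schmidt recurrence
  u_1 = v_1
  u_i = v_i − Σ_{j<i} ((v_i · u_j) / (u_j · u_j)) · u_j.

Step by step this gives:
  u_1 = (2, 3, -2)
  u_2 = (27/17, -36/17, -27/17)
  u_3 = (-1/2, 0, -1/2)

Orthogonality check:
  u_2 · u_1 = 0 (should be 0)
  u_3 · u_1 = 0 (should be 0)
  u_3 · u_2 = 0 (should be 0)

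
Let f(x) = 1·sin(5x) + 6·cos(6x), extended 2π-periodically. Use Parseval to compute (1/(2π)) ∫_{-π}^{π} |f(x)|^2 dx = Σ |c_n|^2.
Σ |c_n|^2 = 37/2

Expand |f|^2 and use orthogonality of {sin(nx), cos(mx)} on [-π, π]:
  ∫_{-π}^{π} sin(nx)^2 dx = π, ∫ cos(mx)^2 dx = π, and cross terms integrate to 0.
So ∫_{-π}^{π} f(x)^2 dx = 1^2 · π + 6^2 · π = (1 + 36)π.
Divide by 2π: (1 + 36)/2 = 37/2.
By Parseval, this equals Σ |c_n|^2.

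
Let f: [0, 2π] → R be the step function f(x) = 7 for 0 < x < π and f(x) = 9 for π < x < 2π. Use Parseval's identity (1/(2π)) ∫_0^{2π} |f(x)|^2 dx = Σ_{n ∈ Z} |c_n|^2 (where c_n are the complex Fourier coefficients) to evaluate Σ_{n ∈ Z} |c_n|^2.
Σ |c_n|^2 = 65

Parseval equates the L^2 energy of f (normalised by 1/(2π)) with the ℓ^2 sum of its Fourier coefficients: (1/(2π)) ∫_0^{2π} |f|^2 = Σ |c_n|^2.
Compute the left side: (1/(2π)) [∫_0^π 7^2 dx + ∫_π^{2π} 9^2 dx] = (1/(2π)) · (49π + 81π) = (49 + 81)/2 = 65.
So Σ_{n ∈ Z} |c_n|^2 = 65.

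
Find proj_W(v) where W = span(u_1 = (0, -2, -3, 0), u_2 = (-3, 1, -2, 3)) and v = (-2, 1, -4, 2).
proj_W(v) = (-699/283, -59/283, -904/283, 699/283)

Set up U = [u_1 | ... | u_2] ∈ R^(4×2). The projector onto W = col(U) is P = U (U^T U)^(-1) U^T.
Compute U^T U =
  [13, 4]
  [4, 23],
and U^T v = (10, 21).
Solve U^T U · c = U^T v for the coefficients: c = (146/283, 233/283). The projection is proj_W(v) = U c.
Check: (v - proj_W(v)) · u_1 = 0  (should be 0).
Check: (v - proj_W(v)) · u_2 = 0  (should be 0).
Result: proj_W(v) = (-699/283, -59/283, -904/283, 699/283).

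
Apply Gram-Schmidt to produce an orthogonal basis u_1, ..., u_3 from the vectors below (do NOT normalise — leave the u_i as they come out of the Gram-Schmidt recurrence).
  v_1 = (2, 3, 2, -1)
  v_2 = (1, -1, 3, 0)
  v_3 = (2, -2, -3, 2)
Orthogonal basis:
  u_1 = (2, 3, 2, -1)
  u_2 = (4/9, -11/6, 22/9, 5/18)
  u_3 = (556/173, -131/173, -229/173, 261/173)

Apply the Gram-Schmidt recurrence
  u_1 = v_1
  u_i = v_i − Σ_{j<i} ((v_i · u_j) / (u_j · u_j)) · u_j.

Step by step this gives:
  u_1 = (2, 3, 2, -1)
  u_2 = (4/9, -11/6, 22/9, 5/18)
  u_3 = (556/173, -131/173, -229/173, 261/173)

Orthogonality check:
  u_2 · u_1 = 0 (should be 0)
  u_3 · u_1 = 0 (should be 0)
  u_3 · u_2 = 0 (should be 0)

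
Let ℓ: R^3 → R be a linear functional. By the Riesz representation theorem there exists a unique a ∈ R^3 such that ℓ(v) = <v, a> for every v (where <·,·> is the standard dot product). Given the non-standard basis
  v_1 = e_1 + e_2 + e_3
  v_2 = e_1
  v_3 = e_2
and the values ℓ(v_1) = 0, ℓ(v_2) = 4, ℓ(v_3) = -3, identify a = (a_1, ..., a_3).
a = (4, -3, -1)

Write a = (a_1, ..., a_3) in the standard basis. For each basis vector v_i, ℓ(v_i) = <v_i, a> is a linear equation in the a_j's. Collect the n equations into a matrix system V a = ℓ, where row i of V is v_i (expressed in the standard basis). Since V is invertible (lower-triangular with 1s on the diagonal, up to permutation), solve by back-substitution:
  V =
[[1, 1, 1],
 [1, 0, 0],
 [0, 1, 0]]
  V a = (0, 4, -3)
Solving gives a = (4, -3, -1).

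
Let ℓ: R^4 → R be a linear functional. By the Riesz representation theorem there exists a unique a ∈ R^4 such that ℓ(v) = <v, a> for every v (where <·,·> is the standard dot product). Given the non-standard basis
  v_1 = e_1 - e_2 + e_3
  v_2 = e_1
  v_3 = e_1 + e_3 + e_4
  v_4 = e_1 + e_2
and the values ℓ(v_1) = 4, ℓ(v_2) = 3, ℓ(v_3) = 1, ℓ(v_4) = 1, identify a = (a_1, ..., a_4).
a = (3, -2, -1, -1)

Write a = (a_1, ..., a_4) in the standard basis. For each basis vector v_i, ℓ(v_i) = <v_i, a> is a linear equation in the a_j's. Collect the n equations into a matrix system V a = ℓ, where row i of V is v_i (expressed in the standard basis). Since V is invertible (lower-triangular with 1s on the diagonal, up to permutation), solve by back-substitution:
  V =
[[1, -1, 1, 0],
 [1, 0, 0, 0],
 [1, 0, 1, 1],
 [1, 1, 0, 0]]
  V a = (4, 3, 1, 1)
Solving gives a = (3, -2, -1, -1).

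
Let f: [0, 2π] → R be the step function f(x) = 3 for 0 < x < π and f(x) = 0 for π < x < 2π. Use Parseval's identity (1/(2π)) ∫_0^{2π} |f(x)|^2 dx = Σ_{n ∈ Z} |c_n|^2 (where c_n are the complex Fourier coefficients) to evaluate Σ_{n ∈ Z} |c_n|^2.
Σ |c_n|^2 = 9/2

Parseval equates the L^2 energy of f (normalised by 1/(2π)) with the ℓ^2 sum of its Fourier coefficients: (1/(2π)) ∫_0^{2π} |f|^2 = Σ |c_n|^2.
Compute the left side: (1/(2π)) [∫_0^π 3^2 dx + ∫_π^{2π} 0^2 dx] = (1/(2π)) · (9π + 0π) = (9 + 0)/2 = 9/2.
So Σ_{n ∈ Z} |c_n|^2 = 9/2.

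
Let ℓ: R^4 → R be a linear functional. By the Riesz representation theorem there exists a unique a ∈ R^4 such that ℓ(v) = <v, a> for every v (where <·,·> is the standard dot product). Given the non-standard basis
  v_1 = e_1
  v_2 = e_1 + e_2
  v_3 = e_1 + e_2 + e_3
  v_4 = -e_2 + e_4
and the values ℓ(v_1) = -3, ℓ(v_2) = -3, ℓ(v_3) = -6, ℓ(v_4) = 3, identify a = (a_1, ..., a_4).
a = (-3, 0, -3, 3)

Write a = (a_1, ..., a_4) in the standard basis. For each basis vector v_i, ℓ(v_i) = <v_i, a> is a linear equation in the a_j's. Collect the n equations into a matrix system V a = ℓ, where row i of V is v_i (expressed in the standard basis). Since V is invertible (lower-triangular with 1s on the diagonal, up to permutation), solve by back-substitution:
  V =
[[1, 0, 0, 0],
 [1, 1, 0, 0],
 [1, 1, 1, 0],
 [0, -1, 0, 1]]
  V a = (-3, -3, -6, 3)
Solving gives a = (-3, 0, -3, 3).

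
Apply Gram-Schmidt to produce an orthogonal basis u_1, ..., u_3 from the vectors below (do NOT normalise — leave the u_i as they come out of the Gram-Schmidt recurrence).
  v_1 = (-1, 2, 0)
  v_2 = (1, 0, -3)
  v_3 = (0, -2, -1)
Orthogonal basis:
  u_1 = (-1, 2, 0)
  u_2 = (4/5, 2/5, -3)
  u_3 = (-48/49, -24/49, -16/49)

Apply the Gram-Schmidt recurrence
  u_1 = v_1
  u_i = v_i − Σ_{j<i} ((v_i · u_j) / (u_j · u_j)) · u_j.

Step by step this gives:
  u_1 = (-1, 2, 0)
  u_2 = (4/5, 2/5, -3)
  u_3 = (-48/49, -24/49, -16/49)

Orthogonality check:
  u_2 · u_1 = 0 (should be 0)
  u_3 · u_1 = 0 (should be 0)
  u_3 · u_2 = 0 (should be 0)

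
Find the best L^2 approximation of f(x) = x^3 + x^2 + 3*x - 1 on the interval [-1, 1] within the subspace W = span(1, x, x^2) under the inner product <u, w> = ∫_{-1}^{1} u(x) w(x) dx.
g(x) = x^2 + 18*x/5 - 1

The best approximation g ∈ W is the orthogonal projection of f onto W. Writing g = a_0 + a_1 x + a_2 x^2, the coefficients solve the normal equations G · a = b where
  G_{ij} = <φ_i, φ_j> and b_i = <f, φ_i>, with φ_0 = 1, φ_1 = x, φ_2 = x^2.
G =
  [2, 0, 2/3]
  [0, 2/3, 0]
  [2/3, 0, 2/5],
b = (-4/3, 12/5, -4/15).
Solving gives a_0 = -1, a_1 = 18/5, a_2 = 1, so
  g(x) = x^2 + 18*x/5 - 1.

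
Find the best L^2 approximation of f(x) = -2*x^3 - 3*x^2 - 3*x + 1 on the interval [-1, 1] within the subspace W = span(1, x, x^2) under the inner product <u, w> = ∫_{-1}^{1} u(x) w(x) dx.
g(x) = -3*x^2 - 21*x/5 + 1

The best approximation g ∈ W is the orthogonal projection of f onto W. Writing g = a_0 + a_1 x + a_2 x^2, the coefficients solve the normal equations G · a = b where
  G_{ij} = <φ_i, φ_j> and b_i = <f, φ_i>, with φ_0 = 1, φ_1 = x, φ_2 = x^2.
G =
  [2, 0, 2/3]
  [0, 2/3, 0]
  [2/3, 0, 2/5],
b = (0, -14/5, -8/15).
Solving gives a_0 = 1, a_1 = -21/5, a_2 = -3, so
  g(x) = -3*x^2 - 21*x/5 + 1.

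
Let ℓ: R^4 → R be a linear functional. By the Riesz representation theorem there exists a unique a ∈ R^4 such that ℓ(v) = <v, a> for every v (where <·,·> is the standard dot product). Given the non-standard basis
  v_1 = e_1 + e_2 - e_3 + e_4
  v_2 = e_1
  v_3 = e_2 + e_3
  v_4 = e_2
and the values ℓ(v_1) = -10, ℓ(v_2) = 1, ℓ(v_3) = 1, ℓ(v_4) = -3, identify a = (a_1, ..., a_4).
a = (1, -3, 4, -4)

Write a = (a_1, ..., a_4) in the standard basis. For each basis vector v_i, ℓ(v_i) = <v_i, a> is a linear equation in the a_j's. Collect the n equations into a matrix system V a = ℓ, where row i of V is v_i (expressed in the standard basis). Since V is invertible (lower-triangular with 1s on the diagonal, up to permutation), solve by back-substitution:
  V =
[[1, 1, -1, 1],
 [1, 0, 0, 0],
 [0, 1, 1, 0],
 [0, 1, 0, 0]]
  V a = (-10, 1, 1, -3)
Solving gives a = (1, -3, 4, -4).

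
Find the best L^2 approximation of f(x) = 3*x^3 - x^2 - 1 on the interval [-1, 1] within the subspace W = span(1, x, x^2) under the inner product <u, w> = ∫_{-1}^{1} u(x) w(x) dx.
g(x) = -x^2 + 9*x/5 - 1

The best approximation g ∈ W is the orthogonal projection of f onto W. Writing g = a_0 + a_1 x + a_2 x^2, the coefficients solve the normal equations G · a = b where
  G_{ij} = <φ_i, φ_j> and b_i = <f, φ_i>, with φ_0 = 1, φ_1 = x, φ_2 = x^2.
G =
  [2, 0, 2/3]
  [0, 2/3, 0]
  [2/3, 0, 2/5],
b = (-8/3, 6/5, -16/15).
Solving gives a_0 = -1, a_1 = 9/5, a_2 = -1, so
  g(x) = -x^2 + 9*x/5 - 1.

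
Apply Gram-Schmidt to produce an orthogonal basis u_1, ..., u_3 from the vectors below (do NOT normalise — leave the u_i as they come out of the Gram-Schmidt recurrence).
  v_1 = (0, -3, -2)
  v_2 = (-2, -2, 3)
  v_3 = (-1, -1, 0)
Orthogonal basis:
  u_1 = (0, -3, -2)
  u_2 = (-2, -2, 3)
  u_3 = (-9/17, 36/221, -54/221)

Apply the Gram-Schmidt recurrence
  u_1 = v_1
  u_i = v_i − Σ_{j<i} ((v_i · u_j) / (u_j · u_j)) · u_j.

Step by step this gives:
  u_1 = (0, -3, -2)
  u_2 = (-2, -2, 3)
  u_3 = (-9/17, 36/221, -54/221)

Orthogonality check:
  u_2 · u_1 = 0 (should be 0)
  u_3 · u_1 = 0 (should be 0)
  u_3 · u_2 = 0 (should be 0)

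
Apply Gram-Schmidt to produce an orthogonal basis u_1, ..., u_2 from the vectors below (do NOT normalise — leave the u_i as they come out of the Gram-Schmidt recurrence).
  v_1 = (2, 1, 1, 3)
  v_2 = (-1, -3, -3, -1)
Orthogonal basis:
  u_1 = (2, 1, 1, 3)
  u_2 = (7/15, -34/15, -34/15, 6/5)

Apply the Gram-Schmidt recurrence
  u_1 = v_1
  u_i = v_i − Σ_{j<i} ((v_i · u_j) / (u_j · u_j)) · u_j.

Step by step this gives:
  u_1 = (2, 1, 1, 3)
  u_2 = (7/15, -34/15, -34/15, 6/5)

Orthogonality check:
  u_2 · u_1 = 0 (should be 0)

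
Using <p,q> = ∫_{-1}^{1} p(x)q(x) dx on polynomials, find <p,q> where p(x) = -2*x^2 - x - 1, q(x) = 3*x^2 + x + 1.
<p,q> = -42/5

Expand the product: p(x)·q(x) = -6*x^4 - 5*x^3 - 6*x^2 - 2*x - 1.
∫_{-1}^{1} of each monomial x^k gives [2/(k+1) if k even, 0 if k odd]. Integrating term-by-term (or equivalently evaluating the antiderivative F(x) = -6*x^5/5 - 5*x^4/4 - 2*x^3 - x^2 - x at the endpoints):
  F(1) − F(−1) = -129/20 − (39/20) = -42/5.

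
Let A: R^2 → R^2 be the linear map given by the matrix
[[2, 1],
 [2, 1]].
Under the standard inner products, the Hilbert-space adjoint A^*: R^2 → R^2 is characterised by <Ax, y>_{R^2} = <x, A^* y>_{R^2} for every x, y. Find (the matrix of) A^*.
A^* = A^T =
[[2, 2],
 [1, 1]]

For real matrices with standard dot products, the defining identity <Ax, y> = <x, A^* y> gives (Ax)^T y = x^T (A^*) y, i.e. x^T A^T y = x^T (A^*) y. Since this holds for all x, y, we must have A^* = A^T. Therefore
A^* =
[[2, 2],
 [1, 1]].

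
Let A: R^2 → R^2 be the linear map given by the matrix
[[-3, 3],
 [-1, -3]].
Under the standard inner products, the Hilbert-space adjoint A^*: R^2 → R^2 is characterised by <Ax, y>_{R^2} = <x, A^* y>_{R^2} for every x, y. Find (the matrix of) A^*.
A^* = A^T =
[[-3, -1],
 [3, -3]]

For real matrices with standard dot products, the defining identity <Ax, y> = <x, A^* y> gives (Ax)^T y = x^T (A^*) y, i.e. x^T A^T y = x^T (A^*) y. Since this holds for all x, y, we must have A^* = A^T. Therefore
A^* =
[[-3, -1],
 [3, -3]].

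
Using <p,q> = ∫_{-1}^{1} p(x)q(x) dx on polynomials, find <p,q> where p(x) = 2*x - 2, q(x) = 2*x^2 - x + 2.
<p,q> = -12

Expand the product: p(x)·q(x) = 4*x^3 - 6*x^2 + 6*x - 4.
∫_{-1}^{1} of each monomial x^k gives [2/(k+1) if k even, 0 if k odd]. Integrating term-by-term (or equivalently evaluating the antiderivative F(x) = x^4 - 2*x^3 + 3*x^2 - 4*x at the endpoints):
  F(1) − F(−1) = -2 − (10) = -12.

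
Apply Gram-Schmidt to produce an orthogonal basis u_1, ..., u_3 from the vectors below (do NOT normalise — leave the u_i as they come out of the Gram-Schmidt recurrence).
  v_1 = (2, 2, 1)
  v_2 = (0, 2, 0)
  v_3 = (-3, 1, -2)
Orthogonal basis:
  u_1 = (2, 2, 1)
  u_2 = (-8/9, 10/9, -4/9)
  u_3 = (1/5, 0, -2/5)

Apply the Gram-Schmidt recurrence
  u_1 = v_1
  u_i = v_i − Σ_{j<i} ((v_i · u_j) / (u_j · u_j)) · u_j.

Step by step this gives:
  u_1 = (2, 2, 1)
  u_2 = (-8/9, 10/9, -4/9)
  u_3 = (1/5, 0, -2/5)

Orthogonality check:
  u_2 · u_1 = 0 (should be 0)
  u_3 · u_1 = 0 (should be 0)
  u_3 · u_2 = 0 (should be 0)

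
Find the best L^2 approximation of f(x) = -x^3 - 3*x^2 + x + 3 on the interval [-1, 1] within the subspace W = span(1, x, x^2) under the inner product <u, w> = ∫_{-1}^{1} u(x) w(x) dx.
g(x) = -3*x^2 + 2*x/5 + 3

The best approximation g ∈ W is the orthogonal projection of f onto W. Writing g = a_0 + a_1 x + a_2 x^2, the coefficients solve the normal equations G · a = b where
  G_{ij} = <φ_i, φ_j> and b_i = <f, φ_i>, with φ_0 = 1, φ_1 = x, φ_2 = x^2.
G =
  [2, 0, 2/3]
  [0, 2/3, 0]
  [2/3, 0, 2/5],
b = (4, 4/15, 4/5).
Solving gives a_0 = 3, a_1 = 2/5, a_2 = -3, so
  g(x) = -3*x^2 + 2*x/5 + 3.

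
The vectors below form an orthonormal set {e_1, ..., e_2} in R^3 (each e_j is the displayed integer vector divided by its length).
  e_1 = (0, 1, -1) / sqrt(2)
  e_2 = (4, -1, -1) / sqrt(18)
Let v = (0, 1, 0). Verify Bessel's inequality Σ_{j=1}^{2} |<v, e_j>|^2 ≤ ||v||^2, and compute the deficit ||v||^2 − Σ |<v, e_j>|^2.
Σ |<v, e_j>|^2 = 5/9; ||v||^2 = 1; deficit = 4/9

Write each e_j = u_j / sqrt(<u_j, u_j>) where u_j is the displayed integer vector. Then <v, e_j> = <v, u_j> / sqrt(<u_j, u_j>), so |<v, e_j>|^2 = <v, u_j>^2 / <u_j, u_j>.
Coefficients: <v, e_1> = 1/sqrt(2), <v, e_2> = -1/sqrt(18).
Square and sum: Σ |<v, e_j>|^2 = 5/9.
Compute ||v||^2 = v·v = 1.
Deficit = 1 − 5/9 = 4/9 ≥ 0, confirming Bessel's inequality. (The deficit equals ||v − Σ <v,e_j> e_j||^2, the squared distance from v to span{e_j}.)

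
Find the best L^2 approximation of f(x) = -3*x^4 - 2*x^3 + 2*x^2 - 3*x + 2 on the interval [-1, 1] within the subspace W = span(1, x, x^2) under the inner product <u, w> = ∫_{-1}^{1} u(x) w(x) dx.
g(x) = -4*x^2/7 - 21*x/5 + 79/35

The best approximation g ∈ W is the orthogonal projection of f onto W. Writing g = a_0 + a_1 x + a_2 x^2, the coefficients solve the normal equations G · a = b where
  G_{ij} = <φ_i, φ_j> and b_i = <f, φ_i>, with φ_0 = 1, φ_1 = x, φ_2 = x^2.
G =
  [2, 0, 2/3]
  [0, 2/3, 0]
  [2/3, 0, 2/5],
b = (62/15, -14/5, 134/105).
Solving gives a_0 = 79/35, a_1 = -21/5, a_2 = -4/7, so
  g(x) = -4*x^2/7 - 21*x/5 + 79/35.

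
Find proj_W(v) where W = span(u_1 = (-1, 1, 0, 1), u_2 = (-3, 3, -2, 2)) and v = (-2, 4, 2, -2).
proj_W(v) = (-9/7, 9/7, 2/7, 10/7)

Set up U = [u_1 | ... | u_2] ∈ R^(4×2). The projector onto W = col(U) is P = U (U^T U)^(-1) U^T.
Compute U^T U =
  [3, 8]
  [8, 26],
and U^T v = (4, 10).
Solve U^T U · c = U^T v for the coefficients: c = (12/7, -1/7). The projection is proj_W(v) = U c.
Check: (v - proj_W(v)) · u_1 = 0  (should be 0).
Check: (v - proj_W(v)) · u_2 = 0  (should be 0).
Result: proj_W(v) = (-9/7, 9/7, 2/7, 10/7).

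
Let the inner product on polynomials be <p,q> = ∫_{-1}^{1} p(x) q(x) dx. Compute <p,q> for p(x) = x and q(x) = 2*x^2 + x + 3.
<p,q> = 2/3

Expand the product: p(x)·q(x) = 2*x^3 + x^2 + 3*x.
∫_{-1}^{1} of each monomial x^k gives [2/(k+1) if k even, 0 if k odd]. Integrating term-by-term (or equivalently evaluating the antiderivative F(x) = x^4/2 + x^3/3 + 3*x^2/2 at the endpoints):
  F(1) − F(−1) = 7/3 − (5/3) = 2/3.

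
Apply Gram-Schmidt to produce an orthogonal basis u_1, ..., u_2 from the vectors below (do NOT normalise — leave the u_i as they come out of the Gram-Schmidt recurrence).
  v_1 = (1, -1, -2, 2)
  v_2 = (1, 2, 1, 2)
Orthogonal basis:
  u_1 = (1, -1, -2, 2)
  u_2 = (9/10, 21/10, 6/5, 9/5)

Apply the Gram-Schmidt recurrence
  u_1 = v_1
  u_i = v_i − Σ_{j<i} ((v_i · u_j) / (u_j · u_j)) · u_j.

Step by step this gives:
  u_1 = (1, -1, -2, 2)
  u_2 = (9/10, 21/10, 6/5, 9/5)

Orthogonality check:
  u_2 · u_1 = 0 (should be 0)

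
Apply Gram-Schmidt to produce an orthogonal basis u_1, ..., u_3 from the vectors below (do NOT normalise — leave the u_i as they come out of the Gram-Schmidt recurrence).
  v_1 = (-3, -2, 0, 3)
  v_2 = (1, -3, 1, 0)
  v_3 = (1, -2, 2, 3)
Orthogonal basis:
  u_1 = (-3, -2, 0, 3)
  u_2 = (31/22, -30/11, 1, -9/22)
  u_3 = (314/233, 204/233, 298/233, 450/233)

Apply the Gram-Schmidt recurrence
  u_1 = v_1
  u_i = v_i − Σ_{j<i} ((v_i · u_j) / (u_j · u_j)) · u_j.

Step by step this gives:
  u_1 = (-3, -2, 0, 3)
  u_2 = (31/22, -30/11, 1, -9/22)
  u_3 = (314/233, 204/233, 298/233, 450/233)

Orthogonality check:
  u_2 · u_1 = 0 (should be 0)
  u_3 · u_1 = 0 (should be 0)
  u_3 · u_2 = 0 (should be 0)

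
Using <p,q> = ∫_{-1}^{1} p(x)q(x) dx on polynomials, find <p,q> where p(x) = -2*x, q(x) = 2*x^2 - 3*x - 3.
<p,q> = 4

Expand the product: p(x)·q(x) = -4*x^3 + 6*x^2 + 6*x.
∫_{-1}^{1} of each monomial x^k gives [2/(k+1) if k even, 0 if k odd]. Integrating term-by-term (or equivalently evaluating the antiderivative F(x) = -x^4 + 2*x^3 + 3*x^2 at the endpoints):
  F(1) − F(−1) = 4 − (0) = 4.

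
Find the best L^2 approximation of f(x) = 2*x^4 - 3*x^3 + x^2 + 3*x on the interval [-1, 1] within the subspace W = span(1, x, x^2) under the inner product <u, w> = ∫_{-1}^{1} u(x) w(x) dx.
g(x) = 19*x^2/7 + 6*x/5 - 6/35

The best approximation g ∈ W is the orthogonal projection of f onto W. Writing g = a_0 + a_1 x + a_2 x^2, the coefficients solve the normal equations G · a = b where
  G_{ij} = <φ_i, φ_j> and b_i = <f, φ_i>, with φ_0 = 1, φ_1 = x, φ_2 = x^2.
G =
  [2, 0, 2/3]
  [0, 2/3, 0]
  [2/3, 0, 2/5],
b = (22/15, 4/5, 34/35).
Solving gives a_0 = -6/35, a_1 = 6/5, a_2 = 19/7, so
  g(x) = 19*x^2/7 + 6*x/5 - 6/35.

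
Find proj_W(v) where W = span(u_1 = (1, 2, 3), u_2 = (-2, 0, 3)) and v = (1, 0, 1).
proj_W(v) = (73/133, 90/133, 93/133)

Set up U = [u_1 | ... | u_2] ∈ R^(3×2). The projector onto W = col(U) is P = U (U^T U)^(-1) U^T.
Compute U^T U =
  [14, 7]
  [7, 13],
and U^T v = (4, 1).
Solve U^T U · c = U^T v for the coefficients: c = (45/133, -2/19). The projection is proj_W(v) = U c.
Check: (v - proj_W(v)) · u_1 = 0  (should be 0).
Check: (v - proj_W(v)) · u_2 = 0  (should be 0).
Result: proj_W(v) = (73/133, 90/133, 93/133).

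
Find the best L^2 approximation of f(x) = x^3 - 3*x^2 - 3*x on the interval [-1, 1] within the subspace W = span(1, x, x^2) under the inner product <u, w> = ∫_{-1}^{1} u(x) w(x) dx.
g(x) = -3*x^2 - 12*x/5

The best approximation g ∈ W is the orthogonal projection of f onto W. Writing g = a_0 + a_1 x + a_2 x^2, the coefficients solve the normal equations G · a = b where
  G_{ij} = <φ_i, φ_j> and b_i = <f, φ_i>, with φ_0 = 1, φ_1 = x, φ_2 = x^2.
G =
  [2, 0, 2/3]
  [0, 2/3, 0]
  [2/3, 0, 2/5],
b = (-2, -8/5, -6/5).
Solving gives a_0 = 0, a_1 = -12/5, a_2 = -3, so
  g(x) = -3*x^2 - 12*x/5.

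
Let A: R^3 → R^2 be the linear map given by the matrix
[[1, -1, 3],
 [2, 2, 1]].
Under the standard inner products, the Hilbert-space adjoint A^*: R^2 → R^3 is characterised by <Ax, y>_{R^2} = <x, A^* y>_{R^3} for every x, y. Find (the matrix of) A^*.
A^* = A^T =
[[1, 2],
 [-1, 2],
 [3, 1]]

For real matrices with standard dot products, the defining identity <Ax, y> = <x, A^* y> gives (Ax)^T y = x^T (A^*) y, i.e. x^T A^T y = x^T (A^*) y. Since this holds for all x, y, we must have A^* = A^T. Therefore
A^* =
[[1, 2],
 [-1, 2],
 [3, 1]].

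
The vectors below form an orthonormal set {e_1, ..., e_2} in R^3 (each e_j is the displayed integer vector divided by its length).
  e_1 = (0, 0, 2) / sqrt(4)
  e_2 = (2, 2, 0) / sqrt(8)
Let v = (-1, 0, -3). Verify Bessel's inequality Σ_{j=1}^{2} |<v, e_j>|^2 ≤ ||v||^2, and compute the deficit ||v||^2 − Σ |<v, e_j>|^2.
Σ |<v, e_j>|^2 = 19/2; ||v||^2 = 10; deficit = 1/2

Write each e_j = u_j / sqrt(<u_j, u_j>) where u_j is the displayed integer vector. Then <v, e_j> = <v, u_j> / sqrt(<u_j, u_j>), so |<v, e_j>|^2 = <v, u_j>^2 / <u_j, u_j>.
Coefficients: <v, e_1> = -6/sqrt(4), <v, e_2> = -2/sqrt(8).
Square and sum: Σ |<v, e_j>|^2 = 19/2.
Compute ||v||^2 = v·v = 10.
Deficit = 10 − 19/2 = 1/2 ≥ 0, confirming Bessel's inequality. (The deficit equals ||v − Σ <v,e_j> e_j||^2, the squared distance from v to span{e_j}.)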